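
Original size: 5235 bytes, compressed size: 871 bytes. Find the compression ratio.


Ratio = original / compressed = 5235 / 871 = 6.0103

6.0103


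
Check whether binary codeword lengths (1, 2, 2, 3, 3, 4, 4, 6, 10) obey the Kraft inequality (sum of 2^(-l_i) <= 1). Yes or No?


Kraft sum = sum(2^(-l_i)) = 1.3916, need <= 1. Result: violated (a binary prefix-free code with these lengths cannot exist)

No


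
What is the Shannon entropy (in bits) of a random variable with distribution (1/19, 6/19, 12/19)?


H = -sum(p_i * log2(p_i)). Terms: -(1/19)*log2(1/19) = 0.223575; -(6/19)*log2(6/19) = 0.525147; -(12/19)*log2(12/19) = 0.418715. H = 0.223575 + 0.525147 + 0.418715 = 1.1674

1.1674 bits


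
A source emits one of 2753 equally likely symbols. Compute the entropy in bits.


H = log2(n) = log2(2753) = 11.4268

11.4268 bits


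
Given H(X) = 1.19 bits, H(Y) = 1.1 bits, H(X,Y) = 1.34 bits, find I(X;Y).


I(X;Y) = H(X) + H(Y) - H(X,Y) = 1.19 + 1.1 - 1.34 = 0.95

0.95 bits


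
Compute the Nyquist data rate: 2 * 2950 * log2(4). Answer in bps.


Rate = 2 * B * log2(M) = 2 * 2950 * 2.0 = 11800.0

11800.0 bps


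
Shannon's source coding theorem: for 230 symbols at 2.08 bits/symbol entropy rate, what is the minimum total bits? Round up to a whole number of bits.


Minimum bits >= n * H = 230 * 2.08 = 478.4, rounded up to a whole number of bits = 479

479 bits


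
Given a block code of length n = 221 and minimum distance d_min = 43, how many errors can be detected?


Detection capability = d_min - 1 = 43 - 1 = 42

42 errors


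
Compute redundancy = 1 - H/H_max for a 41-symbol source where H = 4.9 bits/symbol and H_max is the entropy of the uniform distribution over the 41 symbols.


H_max = log2(K) = log2(41) = 5.3576 bits/symbol. Redundancy = 1 - H/H_max = 1 - 4.9/5.3576 = 1 - 0.9146 = 0.0854

0.0854


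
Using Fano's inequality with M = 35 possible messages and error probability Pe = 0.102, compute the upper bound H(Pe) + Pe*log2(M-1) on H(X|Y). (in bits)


H(Pe) = -Pe*log2(Pe) - (1-Pe)*log2(1-Pe) = -0.102*log2(0.102) - 0.898*log2(0.898) = 0.335923 + 0.139381 = 0.4753. Pe*log2(M-1) = 0.102*log2(34) = 0.518921. Bound = H(Pe) + Pe*log2(M-1) = 0.335923 + 0.139381 + 0.518921 = 0.9942

0.9942 bits


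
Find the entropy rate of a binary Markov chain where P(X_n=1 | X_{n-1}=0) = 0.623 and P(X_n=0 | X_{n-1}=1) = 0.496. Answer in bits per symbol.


Stationary distribution: pi_0 = p10/(p01+p10) = 0.4433, pi_1 = 0.5567. Entropy rate H' = pi_0*H(p01) + pi_1*H(p10) = 0.4433*0.9559 + 0.5567*1.0 = 0.9804

0.9804 bits/symbol


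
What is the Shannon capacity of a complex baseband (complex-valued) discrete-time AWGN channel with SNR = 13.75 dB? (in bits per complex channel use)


SNR_linear = 10^(13.75/10) = 23.7137; C = log2(1 + SNR_linear) = log2(1 + 23.7137) = 4.6272

4.6272 bits/channel use


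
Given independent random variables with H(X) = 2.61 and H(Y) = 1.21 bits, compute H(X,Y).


For independent variables, H(X,Y) = H(X) + H(Y) = 2.61 + 1.21 = 3.82

3.82 bits


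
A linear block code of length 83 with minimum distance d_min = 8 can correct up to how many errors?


Correction capability = floor((d-1)/2) = floor((8-1)/2) = 3

3 errors


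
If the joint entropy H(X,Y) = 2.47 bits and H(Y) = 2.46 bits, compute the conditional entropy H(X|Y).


H(X|Y) = H(X,Y) - H(Y) = 2.47 - 2.46 = 0.01

0.01 bits


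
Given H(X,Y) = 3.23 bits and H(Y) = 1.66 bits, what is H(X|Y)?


H(X|Y) = H(X,Y) - H(Y) = 3.23 - 1.66 = 1.57

1.57 bits


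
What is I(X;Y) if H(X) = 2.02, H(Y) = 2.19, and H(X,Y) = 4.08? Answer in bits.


I(X;Y) = H(X) + H(Y) - H(X,Y) = 2.02 + 2.19 - 4.08 = 0.13

0.13 bits


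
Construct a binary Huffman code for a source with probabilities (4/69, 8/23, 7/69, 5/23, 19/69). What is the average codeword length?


Huffman construction (repeatedly merge the two least-probable nodes; each merge adds 1 bit to every symbol beneath it): 4/69 + 7/69 = 11/69; 11/69 + 5/23 = 26/69; 19/69 + 8/23 = 43/69; 26/69 + 43/69 = 1. Resulting codeword lengths (in the order the probabilities were given): (3, 2, 3, 2, 2). L_avg = sum(p_i * l_i) = 4/69*3 + 8/23*2 + 7/69*3 + 5/23*2 + 19/69*2 = 149/69 = 2.1594

2.1594 bits


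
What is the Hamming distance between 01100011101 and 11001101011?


Count differing positions: ^ . ^ . ^ ^ ^ . ^ ^ . = 7 differences

7


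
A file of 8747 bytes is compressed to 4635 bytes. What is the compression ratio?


Ratio = original / compressed = 8747 / 4635 = 1.8872

1.8872


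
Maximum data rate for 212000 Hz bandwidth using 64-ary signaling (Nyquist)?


Rate = 2 * B * log2(M) = 2 * 212000 * 6.0 = 2544000.0

2544000.0 bps


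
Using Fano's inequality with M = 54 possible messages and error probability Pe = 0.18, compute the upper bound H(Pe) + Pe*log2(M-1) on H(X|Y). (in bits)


H(Pe) = -Pe*log2(Pe) - (1-Pe)*log2(1-Pe) = -0.18*log2(0.18) - 0.82*log2(0.82) = 0.445308 + 0.234769 = 0.6801. Pe*log2(M-1) = 0.18*log2(53) = 1.031026. Bound = H(Pe) + Pe*log2(M-1) = 0.445308 + 0.234769 + 1.031026 = 1.7111

1.7111 bits


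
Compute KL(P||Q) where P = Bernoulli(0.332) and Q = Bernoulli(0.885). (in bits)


KL = p*log2(p/q) + (1-p)*log2((1-p)/(1-q)) = 0.332*log2(0.332/0.885) + 0.668*log2(0.668/0.115) = 1.2259

1.2259 bits


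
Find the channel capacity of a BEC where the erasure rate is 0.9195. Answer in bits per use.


C = 1 - epsilon = 1 - 0.9195 = 0.0805

0.0805 bits


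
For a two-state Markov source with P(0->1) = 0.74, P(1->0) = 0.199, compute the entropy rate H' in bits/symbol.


Stationary distribution: pi_0 = p10/(p01+p10) = 0.2119, pi_1 = 0.7881. Entropy rate H' = pi_0*H(p01) + pi_1*H(p10) = 0.2119*0.8267 + 0.7881*0.7199 = 0.7426

0.7426 bits/symbol


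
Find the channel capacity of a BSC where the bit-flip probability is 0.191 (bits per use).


H(p) = -p*log2(p) - (1-p)*log2(1-p) = -0.191*log2(0.191) - 0.809*log2(0.809) = 0.456176 + 0.247383 = 0.7036. C = 1 - H(p) = 1 - 0.7036 = 0.2964

0.2964 bits


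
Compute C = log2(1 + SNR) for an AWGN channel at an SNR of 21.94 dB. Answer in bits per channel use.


SNR_linear = 10^(21.94/10) = 156.3148; C = log2(1 + SNR_linear) = log2(1 + 156.3148) = 7.2975

7.2975 bits/channel use


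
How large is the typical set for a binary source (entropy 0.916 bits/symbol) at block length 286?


log2|A_typical| = nH = 286 * 0.916 = 261.976, so |A_typical| ~ 2^261.976 = 7.288e+78

7.288e+78


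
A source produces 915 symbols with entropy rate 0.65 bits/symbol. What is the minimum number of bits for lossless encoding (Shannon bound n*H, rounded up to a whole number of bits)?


Minimum bits >= n * H = 915 * 0.65 = 594.75, rounded up to a whole number of bits = 595

595 bits


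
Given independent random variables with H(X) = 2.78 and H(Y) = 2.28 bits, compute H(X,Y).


For independent variables, H(X,Y) = H(X) + H(Y) = 2.78 + 2.28 = 5.06

5.06 bits


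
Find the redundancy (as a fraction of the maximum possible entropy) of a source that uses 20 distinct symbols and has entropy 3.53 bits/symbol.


H_max = log2(K) = log2(20) = 4.3219 bits/symbol. Redundancy = 1 - H/H_max = 1 - 3.53/4.3219 = 1 - 0.8168 = 0.1832

0.1832


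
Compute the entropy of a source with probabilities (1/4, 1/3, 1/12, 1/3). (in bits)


H = -sum(p_i * log2(p_i)). Terms: -(1/4)*log2(1/4) = 0.500000; -(1/3)*log2(1/3) = 0.528321; -(1/12)*log2(1/12) = 0.298747; -(1/3)*log2(1/3) = 0.528321. H = 0.500000 + 0.528321 + 0.298747 + 0.528321 = 1.8554

1.8554 bits


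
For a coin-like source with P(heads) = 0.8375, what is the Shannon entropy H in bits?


H = -p*log2(p) - (1-p)*log2(1-p). -0.8375*log2(0.8375) = 0.214265; -0.1625*log2(0.1625) = 0.425992. H = 0.214265 + 0.425992 = 0.6403

0.6403 bits


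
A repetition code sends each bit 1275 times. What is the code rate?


Rate = k/n = 1/1275

1/1275


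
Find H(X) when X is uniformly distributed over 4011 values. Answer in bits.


H = log2(n) = log2(4011) = 11.9697

11.9697 bits


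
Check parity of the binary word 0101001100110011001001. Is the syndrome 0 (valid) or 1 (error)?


Syndrome = XOR of all bits = 0 XOR 1 XOR 0 XOR 1 XOR 0 XOR 0 XOR 1 XOR 1 XOR 0 XOR 0 XOR 1 XOR 1 XOR 0 XOR 0 XOR 1 XOR 1 XOR 0 XOR 0 XOR 1 XOR 0 XOR 0 XOR 1 = 0

0


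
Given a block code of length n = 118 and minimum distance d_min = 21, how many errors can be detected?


Detection capability = d_min - 1 = 21 - 1 = 20

20 errors


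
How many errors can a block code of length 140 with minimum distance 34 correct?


Correction capability = floor((d-1)/2) = floor((34-1)/2) = 16

16 errors


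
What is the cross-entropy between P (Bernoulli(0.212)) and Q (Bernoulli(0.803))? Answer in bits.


H(P,Q) = -p*log2(q) - (1-p)*log2(1-q). -0.212*log2(0.803) = 0.067104; -0.788*log2(0.197) = 1.846861. H(P,Q) = 0.067104 + 1.846861 = 1.914

1.914 bits


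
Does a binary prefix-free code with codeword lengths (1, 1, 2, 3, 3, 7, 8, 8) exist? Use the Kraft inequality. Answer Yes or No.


Kraft sum = sum(2^(-l_i)) = 1.5156, need <= 1. Result: violated (a binary prefix-free code with these lengths cannot exist)

No


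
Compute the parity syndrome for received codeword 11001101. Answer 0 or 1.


Syndrome = XOR of all bits = 1 XOR 1 XOR 0 XOR 0 XOR 1 XOR 1 XOR 0 XOR 1 = 1

1


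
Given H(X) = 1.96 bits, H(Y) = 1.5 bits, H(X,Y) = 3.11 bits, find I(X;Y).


I(X;Y) = H(X) + H(Y) - H(X,Y) = 1.96 + 1.5 - 3.11 = 0.35

0.35 bits


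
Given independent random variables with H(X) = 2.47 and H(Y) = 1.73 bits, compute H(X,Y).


For independent variables, H(X,Y) = H(X) + H(Y) = 2.47 + 1.73 = 4.2

4.2 bits


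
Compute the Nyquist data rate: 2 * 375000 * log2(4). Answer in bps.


Rate = 2 * B * log2(M) = 2 * 375000 * 2.0 = 1500000.0

1500000.0 bps


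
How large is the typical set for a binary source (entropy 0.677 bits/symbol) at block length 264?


log2|A_typical| = nH = 264 * 0.677 = 178.728, so |A_typical| ~ 2^178.728 = 6.346e+53

6.346e+53


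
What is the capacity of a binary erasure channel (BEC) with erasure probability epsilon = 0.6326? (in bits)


C = 1 - epsilon = 1 - 0.6326 = 0.3674

0.3674 bits


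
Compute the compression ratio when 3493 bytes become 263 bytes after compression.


Ratio = original / compressed = 3493 / 263 = 13.2814

13.2814


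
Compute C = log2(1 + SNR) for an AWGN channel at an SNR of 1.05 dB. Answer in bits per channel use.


SNR_linear = 10^(1.05/10) = 1.2735; C = log2(1 + SNR_linear) = log2(1 + 1.2735) = 1.1849

1.1849 bits/channel use


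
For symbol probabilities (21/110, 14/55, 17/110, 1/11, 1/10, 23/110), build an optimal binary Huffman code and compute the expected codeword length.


Huffman construction (repeatedly merge the two least-probable nodes; each merge adds 1 bit to every symbol beneath it): 1/11 + 1/10 = 21/110; 17/110 + 21/110 = 19/55; 21/110 + 23/110 = 2/5; 14/55 + 19/55 = 3/5; 2/5 + 3/5 = 1. Resulting codeword lengths (in the order the probabilities were given): (3, 2, 3, 3, 3, 2). L_avg = sum(p_i * l_i) = 21/110*3 + 14/55*2 + 17/110*3 + 1/11*3 + 1/10*3 + 23/110*2 = 279/110 = 2.5364

2.5364 bits


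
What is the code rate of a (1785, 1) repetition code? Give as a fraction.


Rate = k/n = 1/1785

1/1785


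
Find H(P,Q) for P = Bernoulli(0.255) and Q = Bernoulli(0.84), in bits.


H(P,Q) = -p*log2(q) - (1-p)*log2(1-q). -0.255*log2(0.84) = 0.064142; -0.745*log2(0.16) = 1.969673. H(P,Q) = 0.064142 + 1.969673 = 2.0338

2.0338 bits


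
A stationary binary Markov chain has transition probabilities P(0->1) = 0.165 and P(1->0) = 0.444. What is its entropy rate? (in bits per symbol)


Stationary distribution: pi_0 = p10/(p01+p10) = 0.7291, pi_1 = 0.2709. Entropy rate H' = pi_0*H(p01) + pi_1*H(p10) = 0.7291*0.6461 + 0.2709*0.9909 = 0.7396

0.7396 bits/symbol


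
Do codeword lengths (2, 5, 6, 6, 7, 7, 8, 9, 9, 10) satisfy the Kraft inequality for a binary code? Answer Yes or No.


Kraft sum = sum(2^(-l_i)) = 0.3369, need <= 1. Result: satisfied (a binary prefix-free code with these lengths exists)

Yes


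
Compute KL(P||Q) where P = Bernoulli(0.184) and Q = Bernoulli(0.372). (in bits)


KL = p*log2(p/q) + (1-p)*log2((1-p)/(1-q)) = 0.184*log2(0.184/0.372) + 0.816*log2(0.816/0.628) = 0.1214

0.1214 bits


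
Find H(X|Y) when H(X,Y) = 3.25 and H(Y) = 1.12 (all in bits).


H(X|Y) = H(X,Y) - H(Y) = 3.25 - 1.12 = 2.13

2.13 bits


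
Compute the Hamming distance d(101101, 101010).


Count differing positions: . . . ^ ^ ^ = 3 differences

3


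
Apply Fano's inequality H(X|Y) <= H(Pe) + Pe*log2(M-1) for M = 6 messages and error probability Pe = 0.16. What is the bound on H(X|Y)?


H(Pe) = -Pe*log2(Pe) - (1-Pe)*log2(1-Pe) = -0.16*log2(0.16) - 0.84*log2(0.84) = 0.423017 + 0.211293 = 0.6343. Pe*log2(M-1) = 0.16*log2(5) = 0.371508. Bound = H(Pe) + Pe*log2(M-1) = 0.423017 + 0.211293 + 0.371508 = 1.0058

1.0058 bits


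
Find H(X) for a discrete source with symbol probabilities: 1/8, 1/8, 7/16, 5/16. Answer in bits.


H = -sum(p_i * log2(p_i)). Terms: -(1/8)*log2(1/8) = 0.375000; -(1/8)*log2(1/8) = 0.375000; -(7/16)*log2(7/16) = 0.521782; -(5/16)*log2(5/16) = 0.524397. H = 0.375000 + 0.375000 + 0.521782 + 0.524397 = 1.7962

1.7962 bits


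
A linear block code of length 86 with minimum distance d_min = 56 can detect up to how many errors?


Detection capability = d_min - 1 = 56 - 1 = 55

55 errors


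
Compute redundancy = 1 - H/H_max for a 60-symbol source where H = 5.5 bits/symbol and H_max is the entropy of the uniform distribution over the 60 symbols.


H_max = log2(K) = log2(60) = 5.9069 bits/symbol. Redundancy = 1 - H/H_max = 1 - 5.5/5.9069 = 1 - 0.9311 = 0.0689

0.0689


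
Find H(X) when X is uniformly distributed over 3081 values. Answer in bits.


H = log2(n) = log2(3081) = 11.5892

11.5892 bits


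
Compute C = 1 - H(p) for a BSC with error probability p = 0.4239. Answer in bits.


H(p) = -p*log2(p) - (1-p)*log2(1-p) = -0.4239*log2(0.4239) - 0.5761*log2(0.5761) = 0.524875 + 0.458350 = 0.9832. C = 1 - H(p) = 1 - 0.9832 = 0.0168

0.0168 bits


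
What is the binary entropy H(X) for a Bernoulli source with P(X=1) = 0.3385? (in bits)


H = -p*log2(p) - (1-p)*log2(1-p). -0.3385*log2(0.3385) = 0.528998; -0.6615*log2(0.6615) = 0.394378. H = 0.528998 + 0.394378 = 0.9234

0.9234 bits


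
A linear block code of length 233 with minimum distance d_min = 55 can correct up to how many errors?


Correction capability = floor((d-1)/2) = floor((55-1)/2) = 27

27 errors


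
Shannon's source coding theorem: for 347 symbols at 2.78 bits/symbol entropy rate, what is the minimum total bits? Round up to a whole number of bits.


Minimum bits >= n * H = 347 * 2.78 = 964.66, rounded up to a whole number of bits = 965

965 bits


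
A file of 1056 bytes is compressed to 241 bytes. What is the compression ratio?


Ratio = original / compressed = 1056 / 241 = 4.3817

4.3817


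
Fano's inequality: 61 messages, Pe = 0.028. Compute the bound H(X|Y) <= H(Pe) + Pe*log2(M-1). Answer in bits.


H(Pe) = -Pe*log2(Pe) - (1-Pe)*log2(1-Pe) = -0.028*log2(0.028) - 0.972*log2(0.972) = 0.144436 + 0.039825 = 0.1843. Pe*log2(M-1) = 0.028*log2(60) = 0.165393. Bound = H(Pe) + Pe*log2(M-1) = 0.144436 + 0.039825 + 0.165393 = 0.3497

0.3497 bits


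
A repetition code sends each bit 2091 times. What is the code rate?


Rate = k/n = 1/2091

1/2091


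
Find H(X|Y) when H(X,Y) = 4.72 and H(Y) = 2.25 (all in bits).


H(X|Y) = H(X,Y) - H(Y) = 4.72 - 2.25 = 2.47

2.47 bits


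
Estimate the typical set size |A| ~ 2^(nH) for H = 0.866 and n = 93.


log2|A_typical| = nH = 93 * 0.866 = 80.538, so |A_typical| ~ 2^80.538 = 1.755e+24

1.755e+24


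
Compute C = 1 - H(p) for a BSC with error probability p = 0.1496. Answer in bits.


H(p) = -p*log2(p) - (1-p)*log2(1-p) = -0.1496*log2(0.1496) - 0.8504*log2(0.8504) = 0.410026 + 0.198812 = 0.6088. C = 1 - H(p) = 1 - 0.6088 = 0.3912

0.3912 bits


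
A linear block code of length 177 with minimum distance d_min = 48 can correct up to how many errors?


Correction capability = floor((d-1)/2) = floor((48-1)/2) = 23

23 errors


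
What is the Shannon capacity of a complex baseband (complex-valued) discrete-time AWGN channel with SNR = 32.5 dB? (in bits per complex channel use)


SNR_linear = 10^(32.5/10) = 1778.2794; C = log2(1 + SNR_linear) = log2(1 + 1778.2794) = 10.7971

10.7971 bits/channel use


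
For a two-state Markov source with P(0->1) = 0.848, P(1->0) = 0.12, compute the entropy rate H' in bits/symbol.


Stationary distribution: pi_0 = p10/(p01+p10) = 0.124, pi_1 = 0.876. Entropy rate H' = pi_0*H(p01) + pi_1*H(p10) = 0.124*0.6148 + 0.876*0.5294 = 0.54

0.54 bits/symbol


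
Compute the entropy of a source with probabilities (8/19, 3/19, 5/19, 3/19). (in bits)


H = -sum(p_i * log2(p_i)). Terms: -(8/19)*log2(8/19) = 0.525443; -(3/19)*log2(3/19) = 0.420468; -(5/19)*log2(5/19) = 0.506842; -(3/19)*log2(3/19) = 0.420468. H = 0.525443 + 0.420468 + 0.506842 + 0.420468 = 1.8732

1.8732 bits


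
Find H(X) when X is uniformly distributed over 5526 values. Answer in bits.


H = log2(n) = log2(5526) = 12.432

12.432 bits


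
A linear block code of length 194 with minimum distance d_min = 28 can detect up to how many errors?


Detection capability = d_min - 1 = 28 - 1 = 27

27 errors


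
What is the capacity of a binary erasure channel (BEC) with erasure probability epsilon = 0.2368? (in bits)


C = 1 - epsilon = 1 - 0.2368 = 0.7632

0.7632 bits


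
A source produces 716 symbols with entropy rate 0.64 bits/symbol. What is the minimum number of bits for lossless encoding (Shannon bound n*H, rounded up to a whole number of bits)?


Minimum bits >= n * H = 716 * 0.64 = 458.24, rounded up to a whole number of bits = 459

459 bits


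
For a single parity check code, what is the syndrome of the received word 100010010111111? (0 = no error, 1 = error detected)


Syndrome = XOR of all bits = 1 XOR 0 XOR 0 XOR 0 XOR 1 XOR 0 XOR 0 XOR 1 XOR 0 XOR 1 XOR 1 XOR 1 XOR 1 XOR 1 XOR 1 = 1

1


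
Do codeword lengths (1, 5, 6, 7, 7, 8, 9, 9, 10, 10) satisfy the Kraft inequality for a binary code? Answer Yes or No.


Kraft sum = sum(2^(-l_i)) = 0.5723, need <= 1. Result: satisfied (a binary prefix-free code with these lengths exists)

Yes


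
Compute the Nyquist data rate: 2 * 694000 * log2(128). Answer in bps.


Rate = 2 * B * log2(M) = 2 * 694000 * 7.0 = 9716000.0

9716000.0 bps


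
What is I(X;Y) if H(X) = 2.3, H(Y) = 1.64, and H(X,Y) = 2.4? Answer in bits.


I(X;Y) = H(X) + H(Y) - H(X,Y) = 2.3 + 1.64 - 2.4 = 1.54

1.54 bits


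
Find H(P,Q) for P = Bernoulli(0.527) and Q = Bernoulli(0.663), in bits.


H(P,Q) = -p*log2(q) - (1-p)*log2(1-q). -0.527*log2(0.663) = 0.312468; -0.473*log2(0.337) = 0.742222. H(P,Q) = 0.312468 + 0.742222 = 1.0547

1.0547 bits


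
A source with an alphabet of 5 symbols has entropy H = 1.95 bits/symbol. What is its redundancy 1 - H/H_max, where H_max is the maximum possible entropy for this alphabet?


H_max = log2(K) = log2(5) = 2.3219 bits/symbol. Redundancy = 1 - H/H_max = 1 - 1.95/2.3219 = 1 - 0.8398 = 0.1602

0.1602


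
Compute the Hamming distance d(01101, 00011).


Count differing positions: . ^ ^ ^ . = 3 differences

3


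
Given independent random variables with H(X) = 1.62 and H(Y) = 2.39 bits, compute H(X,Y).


For independent variables, H(X,Y) = H(X) + H(Y) = 1.62 + 2.39 = 4.01

4.01 bits


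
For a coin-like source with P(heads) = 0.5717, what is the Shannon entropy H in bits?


H = -p*log2(p) - (1-p)*log2(1-p). -0.5717*log2(0.5717) = 0.461173; -0.4283*log2(0.4283) = 0.523942. H = 0.461173 + 0.523942 = 0.9851

0.9851 bits


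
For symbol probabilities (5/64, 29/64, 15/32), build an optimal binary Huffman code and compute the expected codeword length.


Huffman construction (repeatedly merge the two least-probable nodes; each merge adds 1 bit to every symbol beneath it): 5/64 + 29/64 = 17/32; 15/32 + 17/32 = 1. Resulting codeword lengths (in the order the probabilities were given): (2, 2, 1). L_avg = sum(p_i * l_i) = 5/64*2 + 29/64*2 + 15/32*1 = 49/32 = 1.5312

1.5312 bits


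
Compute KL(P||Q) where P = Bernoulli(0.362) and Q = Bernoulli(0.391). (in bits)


KL = p*log2(p/q) + (1-p)*log2((1-p)/(1-q)) = 0.362*log2(0.362/0.391) + 0.638*log2(0.638/0.609) = 0.0026

0.0026 bits


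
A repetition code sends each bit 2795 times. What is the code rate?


Rate = k/n = 1/2795

1/2795


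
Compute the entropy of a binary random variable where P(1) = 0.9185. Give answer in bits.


H = -p*log2(p) - (1-p)*log2(1-p). -0.9185*log2(0.9185) = 0.112653; -0.0815*log2(0.0815) = 0.294790. H = 0.112653 + 0.294790 = 0.4074

0.4074 bits


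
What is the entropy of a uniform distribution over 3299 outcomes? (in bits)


H = log2(n) = log2(3299) = 11.6878

11.6878 bits


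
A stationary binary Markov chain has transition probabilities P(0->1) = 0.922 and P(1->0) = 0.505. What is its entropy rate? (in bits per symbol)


Stationary distribution: pi_0 = p10/(p01+p10) = 0.3539, pi_1 = 0.6461. Entropy rate H' = pi_0*H(p01) + pi_1*H(p10) = 0.3539*0.3951 + 0.6461*0.9999 = 0.7859

0.7859 bits/symbol


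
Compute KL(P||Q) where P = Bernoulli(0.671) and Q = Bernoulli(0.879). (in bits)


KL = p*log2(p/q) + (1-p)*log2((1-p)/(1-q)) = 0.671*log2(0.671/0.879) + 0.329*log2(0.329/0.121) = 0.2134

0.2134 bits


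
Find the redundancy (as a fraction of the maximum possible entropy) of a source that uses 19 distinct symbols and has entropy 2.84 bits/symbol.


H_max = log2(K) = log2(19) = 4.2479 bits/symbol. Redundancy = 1 - H/H_max = 1 - 2.84/4.2479 = 1 - 0.6686 = 0.3314

0.3314


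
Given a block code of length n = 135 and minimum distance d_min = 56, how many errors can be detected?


Detection capability = d_min - 1 = 56 - 1 = 55

55 errors


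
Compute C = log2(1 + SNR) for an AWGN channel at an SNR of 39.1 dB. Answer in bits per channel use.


SNR_linear = 10^(39.1/10) = 8128.3052; C = log2(1 + SNR_linear) = log2(1 + 8128.3052) = 12.9889

12.9889 bits/channel use


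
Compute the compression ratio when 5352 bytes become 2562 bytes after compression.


Ratio = original / compressed = 5352 / 2562 = 2.089

2.089


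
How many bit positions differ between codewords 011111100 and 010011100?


Count differing positions: . . ^ ^ . . . . . = 2 differences

2


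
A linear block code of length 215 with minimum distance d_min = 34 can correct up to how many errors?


Correction capability = floor((d-1)/2) = floor((34-1)/2) = 16

16 errors


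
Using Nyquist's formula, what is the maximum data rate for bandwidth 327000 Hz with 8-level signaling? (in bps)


Rate = 2 * B * log2(M) = 2 * 327000 * 3.0 = 1962000.0

1962000.0 bps


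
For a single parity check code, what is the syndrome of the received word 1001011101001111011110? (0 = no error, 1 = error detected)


Syndrome = XOR of all bits = 1 XOR 0 XOR 0 XOR 1 XOR 0 XOR 1 XOR 1 XOR 1 XOR 0 XOR 1 XOR 0 XOR 0 XOR 1 XOR 1 XOR 1 XOR 1 XOR 0 XOR 1 XOR 1 XOR 1 XOR 1 XOR 0 = 0

0


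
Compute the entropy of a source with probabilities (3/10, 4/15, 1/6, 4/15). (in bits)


H = -sum(p_i * log2(p_i)). Terms: -(3/10)*log2(3/10) = 0.521090; -(4/15)*log2(4/15) = 0.508504; -(1/6)*log2(1/6) = 0.430827; -(4/15)*log2(4/15) = 0.508504. H = 0.521090 + 0.508504 + 0.430827 + 0.508504 = 1.9689

1.9689 bits


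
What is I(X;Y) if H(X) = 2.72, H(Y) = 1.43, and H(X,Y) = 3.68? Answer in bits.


I(X;Y) = H(X) + H(Y) - H(X,Y) = 2.72 + 1.43 - 3.68 = 0.47

0.47 bits


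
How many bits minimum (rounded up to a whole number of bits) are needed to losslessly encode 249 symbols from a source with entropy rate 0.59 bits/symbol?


Minimum bits >= n * H = 249 * 0.59 = 146.91, rounded up to a whole number of bits = 147

147 bits


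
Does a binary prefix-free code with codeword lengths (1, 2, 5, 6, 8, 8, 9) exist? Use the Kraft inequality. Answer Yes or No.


Kraft sum = sum(2^(-l_i)) = 0.8066, need <= 1. Result: satisfied (a binary prefix-free code with these lengths exists)

Yes


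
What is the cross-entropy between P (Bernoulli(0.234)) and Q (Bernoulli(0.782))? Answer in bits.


H(P,Q) = -p*log2(q) - (1-p)*log2(1-q). -0.234*log2(0.782) = 0.083014; -0.766*log2(0.218) = 1.683362. H(P,Q) = 0.083014 + 1.683362 = 1.7664

1.7664 bits


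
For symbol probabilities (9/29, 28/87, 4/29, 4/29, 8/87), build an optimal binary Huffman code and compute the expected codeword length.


Huffman construction (repeatedly merge the two least-probable nodes; each merge adds 1 bit to every symbol beneath it): 8/87 + 4/29 = 20/87; 4/29 + 20/87 = 32/87; 9/29 + 28/87 = 55/87; 32/87 + 55/87 = 1. Resulting codeword lengths (in the order the probabilities were given): (2, 2, 3, 2, 3). L_avg = sum(p_i * l_i) = 9/29*2 + 28/87*2 + 4/29*3 + 4/29*2 + 8/87*3 = 194/87 = 2.2299

2.2299 bits


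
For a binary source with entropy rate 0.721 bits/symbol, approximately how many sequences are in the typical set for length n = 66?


log2|A_typical| = nH = 66 * 0.721 = 47.586, so |A_typical| ~ 2^47.586 = 2.113e+14

2.113e+14


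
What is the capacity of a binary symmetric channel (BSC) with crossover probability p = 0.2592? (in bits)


H(p) = -p*log2(p) - (1-p)*log2(1-p) = -0.2592*log2(0.2592) - 0.7408*log2(0.7408) = 0.504886 + 0.320651 = 0.8255. C = 1 - H(p) = 1 - 0.8255 = 0.1745

0.1745 bits


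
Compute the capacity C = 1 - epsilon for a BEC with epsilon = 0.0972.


C = 1 - epsilon = 1 - 0.0972 = 0.9028

0.9028 bits


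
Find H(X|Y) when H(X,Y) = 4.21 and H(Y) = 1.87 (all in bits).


H(X|Y) = H(X,Y) - H(Y) = 4.21 - 1.87 = 2.34

2.34 bits


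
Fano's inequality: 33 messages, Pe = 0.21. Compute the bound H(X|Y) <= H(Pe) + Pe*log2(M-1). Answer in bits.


H(Pe) = -Pe*log2(Pe) - (1-Pe)*log2(1-Pe) = -0.21*log2(0.21) - 0.79*log2(0.79) = 0.472823 + 0.268660 = 0.7415. Pe*log2(M-1) = 0.21*log2(32) = 1.050000. Bound = H(Pe) + Pe*log2(M-1) = 0.472823 + 0.268660 + 1.050000 = 1.7915

1.7915 bits


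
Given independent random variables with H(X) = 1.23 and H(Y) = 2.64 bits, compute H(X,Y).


For independent variables, H(X,Y) = H(X) + H(Y) = 1.23 + 2.64 = 3.87

3.87 bits


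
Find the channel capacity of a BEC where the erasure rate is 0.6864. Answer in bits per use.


C = 1 - epsilon = 1 - 0.6864 = 0.3136

0.3136 bits


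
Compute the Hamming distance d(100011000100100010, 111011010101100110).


Count differing positions: . ^ ^ . . . . ^ . . . ^ . . . ^ . . = 5 differences

5


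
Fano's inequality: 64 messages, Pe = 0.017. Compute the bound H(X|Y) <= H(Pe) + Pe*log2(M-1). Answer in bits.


H(Pe) = -Pe*log2(Pe) - (1-Pe)*log2(1-Pe) = -0.017*log2(0.017) - 0.983*log2(0.983) = 0.099931 + 0.024316 = 0.1242. Pe*log2(M-1) = 0.017*log2(63) = 0.101614. Bound = H(Pe) + Pe*log2(M-1) = 0.099931 + 0.024316 + 0.101614 = 0.2259

0.2259 bits


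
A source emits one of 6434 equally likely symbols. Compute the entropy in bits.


H = log2(n) = log2(6434) = 12.6515

12.6515 bits


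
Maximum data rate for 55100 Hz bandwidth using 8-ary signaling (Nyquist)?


Rate = 2 * B * log2(M) = 2 * 55100 * 3.0 = 330600.0

330600.0 bps


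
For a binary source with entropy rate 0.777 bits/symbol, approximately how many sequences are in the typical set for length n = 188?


log2|A_typical| = nH = 188 * 0.777 = 146.076, so |A_typical| ~ 2^146.076 = 9.403e+43

9.403e+43


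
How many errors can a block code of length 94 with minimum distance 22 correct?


Correction capability = floor((d-1)/2) = floor((22-1)/2) = 10

10 errors


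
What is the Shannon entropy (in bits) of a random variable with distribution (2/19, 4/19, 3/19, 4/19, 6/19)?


H = -sum(p_i * log2(p_i)). Terms: -(2/19)*log2(2/19) = 0.341887; -(4/19)*log2(4/19) = 0.473248; -(3/19)*log2(3/19) = 0.420468; -(4/19)*log2(4/19) = 0.473248; -(6/19)*log2(6/19) = 0.525147. H = 0.341887 + 0.473248 + 0.420468 + 0.473248 + 0.525147 = 2.234

2.234 bits


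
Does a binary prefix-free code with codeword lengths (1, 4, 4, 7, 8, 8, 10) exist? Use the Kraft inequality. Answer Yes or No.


Kraft sum = sum(2^(-l_i)) = 0.6416, need <= 1. Result: satisfied (a binary prefix-free code with these lengths exists)

Yes


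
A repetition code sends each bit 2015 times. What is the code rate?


Rate = k/n = 1/2015

1/2015


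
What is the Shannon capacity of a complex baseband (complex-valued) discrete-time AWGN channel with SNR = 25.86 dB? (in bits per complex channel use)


SNR_linear = 10^(25.86/10) = 385.4784; C = log2(1 + SNR_linear) = log2(1 + 385.4784) = 8.5942

8.5942 bits/channel use


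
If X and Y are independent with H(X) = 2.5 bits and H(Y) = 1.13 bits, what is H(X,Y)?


For independent variables, H(X,Y) = H(X) + H(Y) = 2.5 + 1.13 = 3.63

3.63 bits


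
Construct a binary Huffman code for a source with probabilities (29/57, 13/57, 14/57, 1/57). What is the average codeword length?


Huffman construction (repeatedly merge the two least-probable nodes; each merge adds 1 bit to every symbol beneath it): 1/57 + 13/57 = 14/57; 14/57 + 14/57 = 28/57; 28/57 + 29/57 = 1. Resulting codeword lengths (in the order the probabilities were given): (1, 3, 2, 3). L_avg = sum(p_i * l_i) = 29/57*1 + 13/57*3 + 14/57*2 + 1/57*3 = 33/19 = 1.7368

1.7368 bits


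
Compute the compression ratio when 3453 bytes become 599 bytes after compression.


Ratio = original / compressed = 3453 / 599 = 5.7646

5.7646


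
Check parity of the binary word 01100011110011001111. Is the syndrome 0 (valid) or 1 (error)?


Syndrome = XOR of all bits = 0 XOR 1 XOR 1 XOR 0 XOR 0 XOR 0 XOR 1 XOR 1 XOR 1 XOR 1 XOR 0 XOR 0 XOR 1 XOR 1 XOR 0 XOR 0 XOR 1 XOR 1 XOR 1 XOR 1 = 0

0


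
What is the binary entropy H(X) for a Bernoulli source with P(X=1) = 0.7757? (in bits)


H = -p*log2(p) - (1-p)*log2(1-p). -0.7757*log2(0.7757) = 0.284239; -0.2243*log2(0.2243) = 0.483703. H = 0.284239 + 0.483703 = 0.7679

0.7679 bits


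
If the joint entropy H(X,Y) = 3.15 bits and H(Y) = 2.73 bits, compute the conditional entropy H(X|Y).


H(X|Y) = H(X,Y) - H(Y) = 3.15 - 2.73 = 0.42

0.42 bits


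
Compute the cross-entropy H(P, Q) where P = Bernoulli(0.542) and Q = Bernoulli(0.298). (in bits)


H(P,Q) = -p*log2(q) - (1-p)*log2(1-q). -0.542*log2(0.298) = 0.946666; -0.458*log2(0.702) = 0.233789. H(P,Q) = 0.946666 + 0.233789 = 1.1805

1.1805 bits


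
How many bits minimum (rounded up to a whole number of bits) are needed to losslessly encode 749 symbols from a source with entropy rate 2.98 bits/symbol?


Minimum bits >= n * H = 749 * 2.98 = 2232.02, rounded up to a whole number of bits = 2233

2233 bits


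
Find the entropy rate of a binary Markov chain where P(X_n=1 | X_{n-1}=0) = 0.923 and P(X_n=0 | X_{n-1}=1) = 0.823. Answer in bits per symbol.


Stationary distribution: pi_0 = p10/(p01+p10) = 0.4714, pi_1 = 0.5286. Entropy rate H' = pi_0*H(p01) + pi_1*H(p10) = 0.4714*0.3915 + 0.5286*0.6735 = 0.5406

0.5406 bits/symbol


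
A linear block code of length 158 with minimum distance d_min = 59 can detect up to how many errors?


Detection capability = d_min - 1 = 59 - 1 = 58

58 errors


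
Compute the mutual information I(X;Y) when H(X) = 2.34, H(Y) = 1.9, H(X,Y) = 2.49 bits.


I(X;Y) = H(X) + H(Y) - H(X,Y) = 2.34 + 1.9 - 2.49 = 1.75

1.75 bits


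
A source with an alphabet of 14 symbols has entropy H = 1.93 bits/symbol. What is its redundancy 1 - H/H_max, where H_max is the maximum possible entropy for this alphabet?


H_max = log2(K) = log2(14) = 3.8074 bits/symbol. Redundancy = 1 - H/H_max = 1 - 1.93/3.8074 = 1 - 0.5069 = 0.4931

0.4931


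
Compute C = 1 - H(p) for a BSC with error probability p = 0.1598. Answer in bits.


H(p) = -p*log2(p) - (1-p)*log2(1-p) = -0.1598*log2(0.1598) - 0.8402*log2(0.8402) = 0.422777 + 0.211054 = 0.6338. C = 1 - H(p) = 1 - 0.6338 = 0.3662

0.3662 bits


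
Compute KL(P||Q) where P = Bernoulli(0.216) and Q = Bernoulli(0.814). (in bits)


KL = p*log2(p/q) + (1-p)*log2((1-p)/(1-q)) = 0.216*log2(0.216/0.814) + 0.784*log2(0.784/0.186) = 1.2138

1.2138 bits


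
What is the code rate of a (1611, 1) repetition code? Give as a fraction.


Rate = k/n = 1/1611

1/1611


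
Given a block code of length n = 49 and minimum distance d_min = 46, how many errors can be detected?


Detection capability = d_min - 1 = 46 - 1 = 45

45 errors


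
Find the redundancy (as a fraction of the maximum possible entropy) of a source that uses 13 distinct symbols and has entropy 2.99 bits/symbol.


H_max = log2(K) = log2(13) = 3.7004 bits/symbol. Redundancy = 1 - H/H_max = 1 - 2.99/3.7004 = 1 - 0.808 = 0.192

0.192


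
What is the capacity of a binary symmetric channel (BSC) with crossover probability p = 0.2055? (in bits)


H(p) = -p*log2(p) - (1-p)*log2(1-p) = -0.2055*log2(0.2055) - 0.7945*log2(0.7945) = 0.469113 + 0.263679 = 0.7328. C = 1 - H(p) = 1 - 0.7328 = 0.2672

0.2672 bits


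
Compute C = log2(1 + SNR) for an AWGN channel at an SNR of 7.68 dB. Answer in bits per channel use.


SNR_linear = 10^(7.68/10) = 5.8614; C = log2(1 + SNR_linear) = log2(1 + 5.8614) = 2.7785

2.7785 bits/channel use


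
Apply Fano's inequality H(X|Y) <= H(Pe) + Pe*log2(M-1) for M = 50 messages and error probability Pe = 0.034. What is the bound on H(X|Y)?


H(Pe) = -Pe*log2(Pe) - (1-Pe)*log2(1-Pe) = -0.034*log2(0.034) - 0.966*log2(0.966) = 0.165863 + 0.048208 = 0.2141. Pe*log2(M-1) = 0.034*log2(49) = 0.190900. Bound = H(Pe) + Pe*log2(M-1) = 0.165863 + 0.048208 + 0.190900 = 0.405

0.405 bits


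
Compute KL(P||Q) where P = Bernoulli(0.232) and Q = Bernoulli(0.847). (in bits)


KL = p*log2(p/q) + (1-p)*log2((1-p)/(1-q)) = 0.232*log2(0.232/0.847) + 0.768*log2(0.768/0.153) = 1.3541

1.3541 bits


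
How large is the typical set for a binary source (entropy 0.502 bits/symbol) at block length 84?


log2|A_typical| = nH = 84 * 0.502 = 42.168, so |A_typical| ~ 2^42.168 = 4.941e+12

4.941e+12


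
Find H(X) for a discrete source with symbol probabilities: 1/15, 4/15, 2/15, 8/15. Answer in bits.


H = -sum(p_i * log2(p_i)). Terms: -(1/15)*log2(1/15) = 0.260459; -(4/15)*log2(4/15) = 0.508504; -(2/15)*log2(2/15) = 0.387585; -(8/15)*log2(8/15) = 0.483675. H = 0.260459 + 0.508504 + 0.387585 + 0.483675 = 1.6402

1.6402 bits


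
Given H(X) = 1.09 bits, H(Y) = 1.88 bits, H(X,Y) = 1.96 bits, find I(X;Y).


I(X;Y) = H(X) + H(Y) - H(X,Y) = 1.09 + 1.88 - 1.96 = 1.01

1.01 bits


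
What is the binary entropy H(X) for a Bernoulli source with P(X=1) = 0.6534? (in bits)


H = -p*log2(p) - (1-p)*log2(1-p). -0.6534*log2(0.6534) = 0.401163; -0.3466*log2(0.3466) = 0.529832. H = 0.401163 + 0.529832 = 0.931

0.931 bits


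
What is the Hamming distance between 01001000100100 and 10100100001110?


Count differing positions: ^ ^ ^ . ^ ^ . . ^ . ^ . ^ . = 8 differences

8


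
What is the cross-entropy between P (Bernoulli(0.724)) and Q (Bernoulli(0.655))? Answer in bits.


H(P,Q) = -p*log2(q) - (1-p)*log2(1-q). -0.724*log2(0.655) = 0.441954; -0.276*log2(0.345) = 0.423752. H(P,Q) = 0.441954 + 0.423752 = 0.8657

0.8657 bits


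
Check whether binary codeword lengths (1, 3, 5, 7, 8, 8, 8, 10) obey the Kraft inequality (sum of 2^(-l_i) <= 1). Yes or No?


Kraft sum = sum(2^(-l_i)) = 0.6768, need <= 1. Result: satisfied (a binary prefix-free code with these lengths exists)

Yes


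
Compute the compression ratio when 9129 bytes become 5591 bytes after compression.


Ratio = original / compressed = 9129 / 5591 = 1.6328

1.6328


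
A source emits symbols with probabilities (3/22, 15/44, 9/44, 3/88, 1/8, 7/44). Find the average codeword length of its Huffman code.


Huffman construction (repeatedly merge the two least-probable nodes; each merge adds 1 bit to every symbol beneath it): 3/88 + 1/8 = 7/44; 3/22 + 7/44 = 13/44; 7/44 + 9/44 = 4/11; 13/44 + 15/44 = 7/11; 4/11 + 7/11 = 1. Resulting codeword lengths (in the order the probabilities were given): (3, 2, 2, 3, 3, 3). L_avg = sum(p_i * l_i) = 3/22*3 + 15/44*2 + 9/44*2 + 3/88*3 + 1/8*3 + 7/44*3 = 27/11 = 2.4545

2.4545 bits


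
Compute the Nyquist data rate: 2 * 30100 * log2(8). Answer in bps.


Rate = 2 * B * log2(M) = 2 * 30100 * 3.0 = 180600.0

180600.0 bps


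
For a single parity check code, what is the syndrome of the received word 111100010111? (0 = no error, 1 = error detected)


Syndrome = XOR of all bits = 1 XOR 1 XOR 1 XOR 1 XOR 0 XOR 0 XOR 0 XOR 1 XOR 0 XOR 1 XOR 1 XOR 1 = 0

0


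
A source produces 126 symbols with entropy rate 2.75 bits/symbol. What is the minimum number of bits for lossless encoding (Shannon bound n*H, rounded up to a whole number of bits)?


Minimum bits >= n * H = 126 * 2.75 = 346.5, rounded up to a whole number of bits = 347

347 bits


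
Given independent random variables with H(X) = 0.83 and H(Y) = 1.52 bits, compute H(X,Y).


For independent variables, H(X,Y) = H(X) + H(Y) = 0.83 + 1.52 = 2.35

2.35 bits


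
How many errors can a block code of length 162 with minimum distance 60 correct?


Correction capability = floor((d-1)/2) = floor((60-1)/2) = 29

29 errors


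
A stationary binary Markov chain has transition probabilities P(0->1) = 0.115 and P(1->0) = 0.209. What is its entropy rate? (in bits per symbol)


Stationary distribution: pi_0 = p10/(p01+p10) = 0.6451, pi_1 = 0.3549. Entropy rate H' = pi_0*H(p01) + pi_1*H(p10) = 0.6451*0.5148 + 0.3549*0.7396 = 0.5946

0.5946 bits/symbol


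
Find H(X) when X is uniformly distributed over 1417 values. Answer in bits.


H = log2(n) = log2(1417) = 10.4686

10.4686 bits


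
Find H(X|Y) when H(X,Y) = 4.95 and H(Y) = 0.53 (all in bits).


H(X|Y) = H(X,Y) - H(Y) = 4.95 - 0.53 = 4.42

4.42 bits


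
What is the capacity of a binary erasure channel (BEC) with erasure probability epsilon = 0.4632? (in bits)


C = 1 - epsilon = 1 - 0.4632 = 0.5368

0.5368 bits


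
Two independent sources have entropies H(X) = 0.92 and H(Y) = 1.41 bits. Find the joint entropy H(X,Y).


For independent variables, H(X,Y) = H(X) + H(Y) = 0.92 + 1.41 = 2.33

2.33 bits


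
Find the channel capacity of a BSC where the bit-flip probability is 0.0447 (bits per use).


H(p) = -p*log2(p) - (1-p)*log2(1-p) = -0.0447*log2(0.0447) - 0.9553*log2(0.9553) = 0.200416 + 0.063025 = 0.2634. C = 1 - H(p) = 1 - 0.2634 = 0.7366

0.7366 bits


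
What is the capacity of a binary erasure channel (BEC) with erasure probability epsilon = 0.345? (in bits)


C = 1 - epsilon = 1 - 0.345 = 0.655

0.655 bits


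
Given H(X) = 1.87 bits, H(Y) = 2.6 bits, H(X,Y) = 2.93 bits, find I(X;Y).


I(X;Y) = H(X) + H(Y) - H(X,Y) = 1.87 + 2.6 - 2.93 = 1.54

1.54 bits


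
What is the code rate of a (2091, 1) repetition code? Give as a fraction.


Rate = k/n = 1/2091

1/2091


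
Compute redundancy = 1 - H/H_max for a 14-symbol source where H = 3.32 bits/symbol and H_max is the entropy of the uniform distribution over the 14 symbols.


H_max = log2(K) = log2(14) = 3.8074 bits/symbol. Redundancy = 1 - H/H_max = 1 - 3.32/3.8074 = 1 - 0.872 = 0.128

0.128


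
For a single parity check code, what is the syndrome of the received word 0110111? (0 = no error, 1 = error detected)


Syndrome = XOR of all bits = 0 XOR 1 XOR 1 XOR 0 XOR 1 XOR 1 XOR 1 = 1

1


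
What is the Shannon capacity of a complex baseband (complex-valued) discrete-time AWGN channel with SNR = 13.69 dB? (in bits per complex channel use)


SNR_linear = 10^(13.69/10) = 23.3884; C = log2(1 + SNR_linear) = log2(1 + 23.3884) = 4.6081

4.6081 bits/channel use
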